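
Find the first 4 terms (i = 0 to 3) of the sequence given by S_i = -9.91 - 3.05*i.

This is an arithmetic sequence.
i=0: S_0 = -9.91 + -3.05*0 = -9.91
i=1: S_1 = -9.91 + -3.05*1 = -12.96
i=2: S_2 = -9.91 + -3.05*2 = -16.01
i=3: S_3 = -9.91 + -3.05*3 = -19.06
The first 4 terms are: [-9.91, -12.96, -16.01, -19.06]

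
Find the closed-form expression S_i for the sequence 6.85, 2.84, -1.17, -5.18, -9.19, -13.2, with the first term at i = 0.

Check differences: 2.84 - 6.85 = -4.01
-1.17 - 2.84 = -4.01
Common difference d = -4.01.
First term a = 6.85.
Formula: S_i = 6.85 - 4.01*i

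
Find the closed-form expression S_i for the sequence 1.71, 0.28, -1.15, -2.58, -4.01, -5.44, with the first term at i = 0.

Check differences: 0.28 - 1.71 = -1.43
-1.15 - 0.28 = -1.43
Common difference d = -1.43.
First term a = 1.71.
Formula: S_i = 1.71 - 1.43*i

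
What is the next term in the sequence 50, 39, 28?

Differences: 39 - 50 = -11
This is an arithmetic sequence with common difference d = -11.
Next term = 28 + -11 = 17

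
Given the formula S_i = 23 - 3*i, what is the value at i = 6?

S_6 = 23 + -3*6 = 23 + -18 = 5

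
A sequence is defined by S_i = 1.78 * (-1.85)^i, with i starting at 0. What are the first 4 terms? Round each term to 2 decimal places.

This is a geometric sequence.
i=0: S_0 = 1.78 * (-1.85)^0 = 1.78
i=1: S_1 = 1.78 * (-1.85)^1 ≈ -3.29
i=2: S_2 = 1.78 * (-1.85)^2 ≈ 6.09
i=3: S_3 = 1.78 * (-1.85)^3 ≈ -11.27
The first 4 terms are: [1.78, -3.29, 6.09, -11.27]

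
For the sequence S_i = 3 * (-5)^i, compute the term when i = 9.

S_9 = 3 * (-5)^9 = 3 * -1953125 = -5859375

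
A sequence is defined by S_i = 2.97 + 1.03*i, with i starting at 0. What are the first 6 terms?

This is an arithmetic sequence.
i=0: S_0 = 2.97 + 1.03*0 = 2.97
i=1: S_1 = 2.97 + 1.03*1 = 4.0
i=2: S_2 = 2.97 + 1.03*2 = 5.03
i=3: S_3 = 2.97 + 1.03*3 = 6.06
i=4: S_4 = 2.97 + 1.03*4 = 7.09
i=5: S_5 = 2.97 + 1.03*5 = 8.12
The first 6 terms are: [2.97, 4.0, 5.03, 6.06, 7.09, 8.12]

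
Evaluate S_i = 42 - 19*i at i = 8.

S_8 = 42 + -19*8 = 42 + -152 = -110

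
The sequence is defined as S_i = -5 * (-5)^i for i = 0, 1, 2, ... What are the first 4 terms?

This is a geometric sequence.
i=0: S_0 = -5 * (-5)^0 = -5
i=1: S_1 = -5 * (-5)^1 = 25
i=2: S_2 = -5 * (-5)^2 = -125
i=3: S_3 = -5 * (-5)^3 = 625
The first 4 terms are: [-5, 25, -125, 625]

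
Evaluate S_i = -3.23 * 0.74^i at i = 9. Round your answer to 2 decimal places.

S_9 = -3.23 * 0.74^9 ≈ -3.23 * 0.0665 ≈ -0.21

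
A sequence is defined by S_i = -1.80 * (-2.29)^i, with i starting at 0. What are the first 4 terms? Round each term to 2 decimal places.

This is a geometric sequence.
i=0: S_0 = -1.8 * (-2.29)^0 = -1.8
i=1: S_1 = -1.8 * (-2.29)^1 ≈ 4.12
i=2: S_2 = -1.8 * (-2.29)^2 ≈ -9.44
i=3: S_3 = -1.8 * (-2.29)^3 ≈ 21.62
The first 4 terms are: [-1.8, 4.12, -9.44, 21.62]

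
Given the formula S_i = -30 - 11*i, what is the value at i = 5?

S_5 = -30 + -11*5 = -30 + -55 = -85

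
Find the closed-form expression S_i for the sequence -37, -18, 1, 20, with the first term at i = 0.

Check differences: -18 - -37 = 19
1 - -18 = 19
Common difference d = 19.
First term a = -37.
Formula: S_i = -37 + 19*i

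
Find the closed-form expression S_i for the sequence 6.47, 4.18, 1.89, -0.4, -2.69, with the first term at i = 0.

Check differences: 4.18 - 6.47 = -2.29
1.89 - 4.18 = -2.29
Common difference d = -2.29.
First term a = 6.47.
Formula: S_i = 6.47 - 2.29*i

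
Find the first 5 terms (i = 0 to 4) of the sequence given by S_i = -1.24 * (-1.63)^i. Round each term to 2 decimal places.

This is a geometric sequence.
i=0: S_0 = -1.24 * (-1.63)^0 = -1.24
i=1: S_1 = -1.24 * (-1.63)^1 ≈ 2.02
i=2: S_2 = -1.24 * (-1.63)^2 ≈ -3.29
i=3: S_3 = -1.24 * (-1.63)^3 ≈ 5.37
i=4: S_4 = -1.24 * (-1.63)^4 ≈ -8.75
The first 5 terms are: [-1.24, 2.02, -3.29, 5.37, -8.75]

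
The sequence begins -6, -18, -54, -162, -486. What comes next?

Ratios: -18 / -6 = 3.0
This is a geometric sequence with common ratio r = 3.
Next term = -486 * 3 = -1458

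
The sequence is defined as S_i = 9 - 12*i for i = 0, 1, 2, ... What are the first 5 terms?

This is an arithmetic sequence.
i=0: S_0 = 9 + -12*0 = 9
i=1: S_1 = 9 + -12*1 = -3
i=2: S_2 = 9 + -12*2 = -15
i=3: S_3 = 9 + -12*3 = -27
i=4: S_4 = 9 + -12*4 = -39
The first 5 terms are: [9, -3, -15, -27, -39]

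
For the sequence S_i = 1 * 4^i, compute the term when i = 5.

S_5 = 1 * 4^5 = 1 * 1024 = 1024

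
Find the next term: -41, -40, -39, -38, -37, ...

Differences: -40 - -41 = 1
This is an arithmetic sequence with common difference d = 1.
Next term = -37 + 1 = -36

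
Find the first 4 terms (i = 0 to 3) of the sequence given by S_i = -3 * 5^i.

This is a geometric sequence.
i=0: S_0 = -3 * 5^0 = -3
i=1: S_1 = -3 * 5^1 = -15
i=2: S_2 = -3 * 5^2 = -75
i=3: S_3 = -3 * 5^3 = -375
The first 4 terms are: [-3, -15, -75, -375]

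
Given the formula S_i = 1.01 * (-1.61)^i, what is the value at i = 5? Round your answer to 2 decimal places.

S_5 = 1.01 * (-1.61)^5 ≈ 1.01 * -10.8176 ≈ -10.93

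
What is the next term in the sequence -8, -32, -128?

Ratios: -32 / -8 = 4.0
This is a geometric sequence with common ratio r = 4.
Next term = -128 * 4 = -512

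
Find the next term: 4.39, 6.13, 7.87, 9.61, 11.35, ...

Differences: 6.13 - 4.39 = 1.74
This is an arithmetic sequence with common difference d = 1.74.
Next term = 11.35 + 1.74 = 13.09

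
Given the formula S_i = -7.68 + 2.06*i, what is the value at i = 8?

S_8 = -7.68 + 2.06*8 = -7.68 + 16.48 = 8.8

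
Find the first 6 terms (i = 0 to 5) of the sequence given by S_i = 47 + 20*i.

This is an arithmetic sequence.
i=0: S_0 = 47 + 20*0 = 47
i=1: S_1 = 47 + 20*1 = 67
i=2: S_2 = 47 + 20*2 = 87
i=3: S_3 = 47 + 20*3 = 107
i=4: S_4 = 47 + 20*4 = 127
i=5: S_5 = 47 + 20*5 = 147
The first 6 terms are: [47, 67, 87, 107, 127, 147]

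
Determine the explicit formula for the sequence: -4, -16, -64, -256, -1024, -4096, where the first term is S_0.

Check ratios: -16 / -4 = 4.0
Common ratio r = 4.
First term a = -4.
Formula: S_i = -4 * 4^i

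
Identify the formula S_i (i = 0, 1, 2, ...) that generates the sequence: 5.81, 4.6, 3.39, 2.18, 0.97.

Check differences: 4.6 - 5.81 = -1.21
3.39 - 4.6 = -1.21
Common difference d = -1.21.
First term a = 5.81.
Formula: S_i = 5.81 - 1.21*i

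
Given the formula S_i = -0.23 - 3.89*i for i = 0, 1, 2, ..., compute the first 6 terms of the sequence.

This is an arithmetic sequence.
i=0: S_0 = -0.23 + -3.89*0 = -0.23
i=1: S_1 = -0.23 + -3.89*1 = -4.12
i=2: S_2 = -0.23 + -3.89*2 = -8.01
i=3: S_3 = -0.23 + -3.89*3 = -11.9
i=4: S_4 = -0.23 + -3.89*4 = -15.79
i=5: S_5 = -0.23 + -3.89*5 = -19.68
The first 6 terms are: [-0.23, -4.12, -8.01, -11.9, -15.79, -19.68]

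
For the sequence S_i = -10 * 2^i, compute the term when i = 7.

S_7 = -10 * 2^7 = -10 * 128 = -1280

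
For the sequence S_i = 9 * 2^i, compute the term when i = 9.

S_9 = 9 * 2^9 = 9 * 512 = 4608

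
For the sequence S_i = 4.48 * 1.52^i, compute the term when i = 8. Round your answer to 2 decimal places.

S_8 = 4.48 * 1.52^8 ≈ 4.48 * 28.4937 ≈ 127.65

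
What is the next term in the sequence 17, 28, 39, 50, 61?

Differences: 28 - 17 = 11
This is an arithmetic sequence with common difference d = 11.
Next term = 61 + 11 = 72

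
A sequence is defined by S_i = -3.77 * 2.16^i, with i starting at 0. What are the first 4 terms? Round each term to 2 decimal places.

This is a geometric sequence.
i=0: S_0 = -3.77 * 2.16^0 = -3.77
i=1: S_1 = -3.77 * 2.16^1 ≈ -8.14
i=2: S_2 = -3.77 * 2.16^2 ≈ -17.59
i=3: S_3 = -3.77 * 2.16^3 ≈ -37.99
The first 4 terms are: [-3.77, -8.14, -17.59, -37.99]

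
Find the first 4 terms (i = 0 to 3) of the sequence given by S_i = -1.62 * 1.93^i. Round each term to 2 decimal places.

This is a geometric sequence.
i=0: S_0 = -1.62 * 1.93^0 = -1.62
i=1: S_1 = -1.62 * 1.93^1 ≈ -3.13
i=2: S_2 = -1.62 * 1.93^2 ≈ -6.03
i=3: S_3 = -1.62 * 1.93^3 ≈ -11.65
The first 4 terms are: [-1.62, -3.13, -6.03, -11.65]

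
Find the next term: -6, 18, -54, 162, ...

Ratios: 18 / -6 = -3.0
This is a geometric sequence with common ratio r = -3.
Next term = 162 * -3 = -486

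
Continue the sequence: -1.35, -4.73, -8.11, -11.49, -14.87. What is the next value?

Differences: -4.73 - -1.35 = -3.38
This is an arithmetic sequence with common difference d = -3.38.
Next term = -14.87 + -3.38 = -18.25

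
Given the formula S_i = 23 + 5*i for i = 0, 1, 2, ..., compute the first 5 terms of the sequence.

This is an arithmetic sequence.
i=0: S_0 = 23 + 5*0 = 23
i=1: S_1 = 23 + 5*1 = 28
i=2: S_2 = 23 + 5*2 = 33
i=3: S_3 = 23 + 5*3 = 38
i=4: S_4 = 23 + 5*4 = 43
The first 5 terms are: [23, 28, 33, 38, 43]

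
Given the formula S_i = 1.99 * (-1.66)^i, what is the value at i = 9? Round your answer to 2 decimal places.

S_9 = 1.99 * (-1.66)^9 ≈ 1.99 * -95.7134 ≈ -190.47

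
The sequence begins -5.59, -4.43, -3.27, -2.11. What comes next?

Differences: -4.43 - -5.59 = 1.16
This is an arithmetic sequence with common difference d = 1.16.
Next term = -2.11 + 1.16 = -0.95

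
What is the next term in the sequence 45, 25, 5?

Differences: 25 - 45 = -20
This is an arithmetic sequence with common difference d = -20.
Next term = 5 + -20 = -15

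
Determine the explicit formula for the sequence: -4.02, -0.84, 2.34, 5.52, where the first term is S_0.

Check differences: -0.84 - -4.02 = 3.18
2.34 - -0.84 = 3.18
Common difference d = 3.18.
First term a = -4.02.
Formula: S_i = -4.02 + 3.18*i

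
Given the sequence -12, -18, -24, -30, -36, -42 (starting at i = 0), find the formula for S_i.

Check differences: -18 - -12 = -6
-24 - -18 = -6
Common difference d = -6.
First term a = -12.
Formula: S_i = -12 - 6*i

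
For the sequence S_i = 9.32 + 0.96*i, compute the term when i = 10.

S_10 = 9.32 + 0.96*10 = 9.32 + 9.6 = 18.92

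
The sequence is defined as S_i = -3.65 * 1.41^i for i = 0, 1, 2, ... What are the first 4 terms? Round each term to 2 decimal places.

This is a geometric sequence.
i=0: S_0 = -3.65 * 1.41^0 = -3.65
i=1: S_1 = -3.65 * 1.41^1 ≈ -5.15
i=2: S_2 = -3.65 * 1.41^2 ≈ -7.26
i=3: S_3 = -3.65 * 1.41^3 ≈ -10.23
The first 4 terms are: [-3.65, -5.15, -7.26, -10.23]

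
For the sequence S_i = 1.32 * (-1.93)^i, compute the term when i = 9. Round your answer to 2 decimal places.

S_9 = 1.32 * (-1.93)^9 ≈ 1.32 * -371.5487 ≈ -490.44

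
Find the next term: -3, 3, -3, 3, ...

Ratios: 3 / -3 = -1.0
This is a geometric sequence with common ratio r = -1.
Next term = 3 * -1 = -3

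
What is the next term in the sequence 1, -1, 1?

Ratios: -1 / 1 = -1.0
This is a geometric sequence with common ratio r = -1.
Next term = 1 * -1 = -1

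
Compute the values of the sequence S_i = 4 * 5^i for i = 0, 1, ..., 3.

This is a geometric sequence.
i=0: S_0 = 4 * 5^0 = 4
i=1: S_1 = 4 * 5^1 = 20
i=2: S_2 = 4 * 5^2 = 100
i=3: S_3 = 4 * 5^3 = 500
The first 4 terms are: [4, 20, 100, 500]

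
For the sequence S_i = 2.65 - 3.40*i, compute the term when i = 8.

S_8 = 2.65 + -3.4*8 = 2.65 + -27.2 = -24.55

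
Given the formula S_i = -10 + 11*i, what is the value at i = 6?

S_6 = -10 + 11*6 = -10 + 66 = 56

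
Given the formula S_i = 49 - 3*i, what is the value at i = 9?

S_9 = 49 + -3*9 = 49 + -27 = 22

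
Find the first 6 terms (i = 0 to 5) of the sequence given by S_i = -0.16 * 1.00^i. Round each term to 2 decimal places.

This is a geometric sequence.
i=0: S_0 = -0.16 * 1.0^0 = -0.16
i=1: S_1 = -0.16 * 1.0^1 = -0.16
i=2: S_2 = -0.16 * 1.0^2 = -0.16
i=3: S_3 = -0.16 * 1.0^3 = -0.16
i=4: S_4 = -0.16 * 1.0^4 = -0.16
i=5: S_5 = -0.16 * 1.0^5 = -0.16
The first 6 terms are: [-0.16, -0.16, -0.16, -0.16, -0.16, -0.16]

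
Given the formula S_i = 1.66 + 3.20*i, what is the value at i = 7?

S_7 = 1.66 + 3.2*7 = 1.66 + 22.4 = 24.06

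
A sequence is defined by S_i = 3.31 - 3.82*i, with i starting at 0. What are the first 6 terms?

This is an arithmetic sequence.
i=0: S_0 = 3.31 + -3.82*0 = 3.31
i=1: S_1 = 3.31 + -3.82*1 = -0.51
i=2: S_2 = 3.31 + -3.82*2 = -4.33
i=3: S_3 = 3.31 + -3.82*3 = -8.15
i=4: S_4 = 3.31 + -3.82*4 = -11.97
i=5: S_5 = 3.31 + -3.82*5 = -15.79
The first 6 terms are: [3.31, -0.51, -4.33, -8.15, -11.97, -15.79]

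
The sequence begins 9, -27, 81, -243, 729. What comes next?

Ratios: -27 / 9 = -3.0
This is a geometric sequence with common ratio r = -3.
Next term = 729 * -3 = -2187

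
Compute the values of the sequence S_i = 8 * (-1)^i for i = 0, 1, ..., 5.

This is a geometric sequence.
i=0: S_0 = 8 * (-1)^0 = 8
i=1: S_1 = 8 * (-1)^1 = -8
i=2: S_2 = 8 * (-1)^2 = 8
i=3: S_3 = 8 * (-1)^3 = -8
i=4: S_4 = 8 * (-1)^4 = 8
i=5: S_5 = 8 * (-1)^5 = -8
The first 6 terms are: [8, -8, 8, -8, 8, -8]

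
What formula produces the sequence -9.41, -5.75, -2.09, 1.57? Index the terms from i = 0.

Check differences: -5.75 - -9.41 = 3.66
-2.09 - -5.75 = 3.66
Common difference d = 3.66.
First term a = -9.41.
Formula: S_i = -9.41 + 3.66*i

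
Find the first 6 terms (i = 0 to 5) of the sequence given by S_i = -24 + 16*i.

This is an arithmetic sequence.
i=0: S_0 = -24 + 16*0 = -24
i=1: S_1 = -24 + 16*1 = -8
i=2: S_2 = -24 + 16*2 = 8
i=3: S_3 = -24 + 16*3 = 24
i=4: S_4 = -24 + 16*4 = 40
i=5: S_5 = -24 + 16*5 = 56
The first 6 terms are: [-24, -8, 8, 24, 40, 56]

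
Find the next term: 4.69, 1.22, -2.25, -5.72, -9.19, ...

Differences: 1.22 - 4.69 = -3.47
This is an arithmetic sequence with common difference d = -3.47.
Next term = -9.19 + -3.47 = -12.66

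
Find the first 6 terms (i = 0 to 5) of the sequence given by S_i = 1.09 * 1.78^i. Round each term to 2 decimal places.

This is a geometric sequence.
i=0: S_0 = 1.09 * 1.78^0 = 1.09
i=1: S_1 = 1.09 * 1.78^1 ≈ 1.94
i=2: S_2 = 1.09 * 1.78^2 ≈ 3.45
i=3: S_3 = 1.09 * 1.78^3 ≈ 6.15
i=4: S_4 = 1.09 * 1.78^4 ≈ 10.94
i=5: S_5 = 1.09 * 1.78^5 ≈ 19.48
The first 6 terms are: [1.09, 1.94, 3.45, 6.15, 10.94, 19.48]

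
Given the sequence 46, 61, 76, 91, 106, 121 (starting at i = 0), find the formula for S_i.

Check differences: 61 - 46 = 15
76 - 61 = 15
Common difference d = 15.
First term a = 46.
Formula: S_i = 46 + 15*i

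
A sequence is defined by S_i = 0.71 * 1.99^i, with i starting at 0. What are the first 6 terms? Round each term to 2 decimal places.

This is a geometric sequence.
i=0: S_0 = 0.71 * 1.99^0 = 0.71
i=1: S_1 = 0.71 * 1.99^1 ≈ 1.41
i=2: S_2 = 0.71 * 1.99^2 ≈ 2.81
i=3: S_3 = 0.71 * 1.99^3 ≈ 5.6
i=4: S_4 = 0.71 * 1.99^4 ≈ 11.13
i=5: S_5 = 0.71 * 1.99^5 ≈ 22.16
The first 6 terms are: [0.71, 1.41, 2.81, 5.6, 11.13, 22.16]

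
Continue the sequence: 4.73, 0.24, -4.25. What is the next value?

Differences: 0.24 - 4.73 = -4.49
This is an arithmetic sequence with common difference d = -4.49.
Next term = -4.25 + -4.49 = -8.74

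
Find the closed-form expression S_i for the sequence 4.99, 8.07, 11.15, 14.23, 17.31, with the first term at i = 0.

Check differences: 8.07 - 4.99 = 3.08
11.15 - 8.07 = 3.08
Common difference d = 3.08.
First term a = 4.99.
Formula: S_i = 4.99 + 3.08*i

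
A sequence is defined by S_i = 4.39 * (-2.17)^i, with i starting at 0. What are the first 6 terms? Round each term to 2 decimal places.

This is a geometric sequence.
i=0: S_0 = 4.39 * (-2.17)^0 = 4.39
i=1: S_1 = 4.39 * (-2.17)^1 ≈ -9.53
i=2: S_2 = 4.39 * (-2.17)^2 ≈ 20.67
i=3: S_3 = 4.39 * (-2.17)^3 ≈ -44.86
i=4: S_4 = 4.39 * (-2.17)^4 ≈ 97.34
i=5: S_5 = 4.39 * (-2.17)^5 ≈ -211.23
The first 6 terms are: [4.39, -9.53, 20.67, -44.86, 97.34, -211.23]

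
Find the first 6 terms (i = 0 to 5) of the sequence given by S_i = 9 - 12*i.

This is an arithmetic sequence.
i=0: S_0 = 9 + -12*0 = 9
i=1: S_1 = 9 + -12*1 = -3
i=2: S_2 = 9 + -12*2 = -15
i=3: S_3 = 9 + -12*3 = -27
i=4: S_4 = 9 + -12*4 = -39
i=5: S_5 = 9 + -12*5 = -51
The first 6 terms are: [9, -3, -15, -27, -39, -51]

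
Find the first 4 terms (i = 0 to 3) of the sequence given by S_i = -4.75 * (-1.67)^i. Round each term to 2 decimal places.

This is a geometric sequence.
i=0: S_0 = -4.75 * (-1.67)^0 = -4.75
i=1: S_1 = -4.75 * (-1.67)^1 ≈ 7.93
i=2: S_2 = -4.75 * (-1.67)^2 ≈ -13.25
i=3: S_3 = -4.75 * (-1.67)^3 ≈ 22.12
The first 4 terms are: [-4.75, 7.93, -13.25, 22.12]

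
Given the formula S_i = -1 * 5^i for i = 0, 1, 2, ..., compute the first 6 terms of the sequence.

This is a geometric sequence.
i=0: S_0 = -1 * 5^0 = -1
i=1: S_1 = -1 * 5^1 = -5
i=2: S_2 = -1 * 5^2 = -25
i=3: S_3 = -1 * 5^3 = -125
i=4: S_4 = -1 * 5^4 = -625
i=5: S_5 = -1 * 5^5 = -3125
The first 6 terms are: [-1, -5, -25, -125, -625, -3125]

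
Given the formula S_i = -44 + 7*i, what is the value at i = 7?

S_7 = -44 + 7*7 = -44 + 49 = 5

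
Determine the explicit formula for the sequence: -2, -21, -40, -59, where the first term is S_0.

Check differences: -21 - -2 = -19
-40 - -21 = -19
Common difference d = -19.
First term a = -2.
Formula: S_i = -2 - 19*i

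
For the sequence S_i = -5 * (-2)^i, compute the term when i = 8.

S_8 = -5 * (-2)^8 = -5 * 256 = -1280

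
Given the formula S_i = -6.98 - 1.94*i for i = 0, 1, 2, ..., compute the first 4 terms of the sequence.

This is an arithmetic sequence.
i=0: S_0 = -6.98 + -1.94*0 = -6.98
i=1: S_1 = -6.98 + -1.94*1 = -8.92
i=2: S_2 = -6.98 + -1.94*2 = -10.86
i=3: S_3 = -6.98 + -1.94*3 = -12.8
The first 4 terms are: [-6.98, -8.92, -10.86, -12.8]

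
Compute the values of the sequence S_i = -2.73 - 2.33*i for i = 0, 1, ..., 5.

This is an arithmetic sequence.
i=0: S_0 = -2.73 + -2.33*0 = -2.73
i=1: S_1 = -2.73 + -2.33*1 = -5.06
i=2: S_2 = -2.73 + -2.33*2 = -7.39
i=3: S_3 = -2.73 + -2.33*3 = -9.72
i=4: S_4 = -2.73 + -2.33*4 = -12.05
i=5: S_5 = -2.73 + -2.33*5 = -14.38
The first 6 terms are: [-2.73, -5.06, -7.39, -9.72, -12.05, -14.38]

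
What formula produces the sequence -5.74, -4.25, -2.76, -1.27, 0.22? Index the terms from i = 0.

Check differences: -4.25 - -5.74 = 1.49
-2.76 - -4.25 = 1.49
Common difference d = 1.49.
First term a = -5.74.
Formula: S_i = -5.74 + 1.49*i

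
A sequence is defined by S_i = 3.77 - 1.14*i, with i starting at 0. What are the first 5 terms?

This is an arithmetic sequence.
i=0: S_0 = 3.77 + -1.14*0 = 3.77
i=1: S_1 = 3.77 + -1.14*1 = 2.63
i=2: S_2 = 3.77 + -1.14*2 = 1.49
i=3: S_3 = 3.77 + -1.14*3 = 0.35
i=4: S_4 = 3.77 + -1.14*4 = -0.79
The first 5 terms are: [3.77, 2.63, 1.49, 0.35, -0.79]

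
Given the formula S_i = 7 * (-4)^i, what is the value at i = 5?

S_5 = 7 * (-4)^5 = 7 * -1024 = -7168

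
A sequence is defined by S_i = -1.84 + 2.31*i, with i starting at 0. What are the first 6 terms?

This is an arithmetic sequence.
i=0: S_0 = -1.84 + 2.31*0 = -1.84
i=1: S_1 = -1.84 + 2.31*1 = 0.47
i=2: S_2 = -1.84 + 2.31*2 = 2.78
i=3: S_3 = -1.84 + 2.31*3 = 5.09
i=4: S_4 = -1.84 + 2.31*4 = 7.4
i=5: S_5 = -1.84 + 2.31*5 = 9.71
The first 6 terms are: [-1.84, 0.47, 2.78, 5.09, 7.4, 9.71]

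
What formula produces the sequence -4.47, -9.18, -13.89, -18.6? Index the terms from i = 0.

Check differences: -9.18 - -4.47 = -4.71
-13.89 - -9.18 = -4.71
Common difference d = -4.71.
First term a = -4.47.
Formula: S_i = -4.47 - 4.71*i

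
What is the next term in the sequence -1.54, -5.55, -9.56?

Differences: -5.55 - -1.54 = -4.01
This is an arithmetic sequence with common difference d = -4.01.
Next term = -9.56 + -4.01 = -13.57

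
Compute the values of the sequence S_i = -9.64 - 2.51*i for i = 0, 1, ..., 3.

This is an arithmetic sequence.
i=0: S_0 = -9.64 + -2.51*0 = -9.64
i=1: S_1 = -9.64 + -2.51*1 = -12.15
i=2: S_2 = -9.64 + -2.51*2 = -14.66
i=3: S_3 = -9.64 + -2.51*3 = -17.17
The first 4 terms are: [-9.64, -12.15, -14.66, -17.17]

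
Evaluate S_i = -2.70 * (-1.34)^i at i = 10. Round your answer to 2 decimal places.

S_10 = -2.7 * (-1.34)^10 ≈ -2.7 * 18.6659 ≈ -50.4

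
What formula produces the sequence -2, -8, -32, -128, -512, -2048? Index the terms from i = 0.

Check ratios: -8 / -2 = 4.0
Common ratio r = 4.
First term a = -2.
Formula: S_i = -2 * 4^i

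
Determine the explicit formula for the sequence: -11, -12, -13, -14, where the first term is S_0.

Check differences: -12 - -11 = -1
-13 - -12 = -1
Common difference d = -1.
First term a = -11.
Formula: S_i = -11 - 1*i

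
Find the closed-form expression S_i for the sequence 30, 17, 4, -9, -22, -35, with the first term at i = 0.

Check differences: 17 - 30 = -13
4 - 17 = -13
Common difference d = -13.
First term a = 30.
Formula: S_i = 30 - 13*i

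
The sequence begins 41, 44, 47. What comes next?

Differences: 44 - 41 = 3
This is an arithmetic sequence with common difference d = 3.
Next term = 47 + 3 = 50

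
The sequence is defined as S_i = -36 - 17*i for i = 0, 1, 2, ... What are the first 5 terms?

This is an arithmetic sequence.
i=0: S_0 = -36 + -17*0 = -36
i=1: S_1 = -36 + -17*1 = -53
i=2: S_2 = -36 + -17*2 = -70
i=3: S_3 = -36 + -17*3 = -87
i=4: S_4 = -36 + -17*4 = -104
The first 5 terms are: [-36, -53, -70, -87, -104]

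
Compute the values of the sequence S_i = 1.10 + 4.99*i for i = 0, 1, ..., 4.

This is an arithmetic sequence.
i=0: S_0 = 1.1 + 4.99*0 = 1.1
i=1: S_1 = 1.1 + 4.99*1 = 6.09
i=2: S_2 = 1.1 + 4.99*2 = 11.08
i=3: S_3 = 1.1 + 4.99*3 = 16.07
i=4: S_4 = 1.1 + 4.99*4 = 21.06
The first 5 terms are: [1.1, 6.09, 11.08, 16.07, 21.06]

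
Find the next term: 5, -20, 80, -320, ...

Ratios: -20 / 5 = -4.0
This is a geometric sequence with common ratio r = -4.
Next term = -320 * -4 = 1280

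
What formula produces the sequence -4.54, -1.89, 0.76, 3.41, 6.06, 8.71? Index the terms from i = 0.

Check differences: -1.89 - -4.54 = 2.65
0.76 - -1.89 = 2.65
Common difference d = 2.65.
First term a = -4.54.
Formula: S_i = -4.54 + 2.65*i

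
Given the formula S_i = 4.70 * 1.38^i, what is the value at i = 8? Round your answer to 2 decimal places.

S_8 = 4.7 * 1.38^8 ≈ 4.7 * 13.1532 ≈ 61.82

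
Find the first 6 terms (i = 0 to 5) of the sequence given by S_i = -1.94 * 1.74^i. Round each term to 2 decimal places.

This is a geometric sequence.
i=0: S_0 = -1.94 * 1.74^0 = -1.94
i=1: S_1 = -1.94 * 1.74^1 ≈ -3.38
i=2: S_2 = -1.94 * 1.74^2 ≈ -5.87
i=3: S_3 = -1.94 * 1.74^3 ≈ -10.22
i=4: S_4 = -1.94 * 1.74^4 ≈ -17.78
i=5: S_5 = -1.94 * 1.74^5 ≈ -30.94
The first 6 terms are: [-1.94, -3.38, -5.87, -10.22, -17.78, -30.94]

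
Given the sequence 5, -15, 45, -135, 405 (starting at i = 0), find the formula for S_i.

Check ratios: -15 / 5 = -3.0
Common ratio r = -3.
First term a = 5.
Formula: S_i = 5 * (-3)^i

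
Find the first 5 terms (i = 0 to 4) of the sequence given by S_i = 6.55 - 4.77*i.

This is an arithmetic sequence.
i=0: S_0 = 6.55 + -4.77*0 = 6.55
i=1: S_1 = 6.55 + -4.77*1 = 1.78
i=2: S_2 = 6.55 + -4.77*2 = -2.99
i=3: S_3 = 6.55 + -4.77*3 = -7.76
i=4: S_4 = 6.55 + -4.77*4 = -12.53
The first 5 terms are: [6.55, 1.78, -2.99, -7.76, -12.53]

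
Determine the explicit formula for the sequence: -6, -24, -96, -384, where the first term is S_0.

Check ratios: -24 / -6 = 4.0
Common ratio r = 4.
First term a = -6.
Formula: S_i = -6 * 4^i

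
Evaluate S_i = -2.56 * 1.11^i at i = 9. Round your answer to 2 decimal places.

S_9 = -2.56 * 1.11^9 ≈ -2.56 * 2.558 ≈ -6.55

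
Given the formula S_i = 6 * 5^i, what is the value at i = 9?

S_9 = 6 * 5^9 = 6 * 1953125 = 11718750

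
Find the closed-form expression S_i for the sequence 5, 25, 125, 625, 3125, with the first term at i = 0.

Check ratios: 25 / 5 = 5.0
Common ratio r = 5.
First term a = 5.
Formula: S_i = 5 * 5^i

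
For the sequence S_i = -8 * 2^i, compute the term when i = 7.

S_7 = -8 * 2^7 = -8 * 128 = -1024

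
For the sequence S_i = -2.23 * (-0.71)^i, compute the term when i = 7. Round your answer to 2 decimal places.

S_7 = -2.23 * (-0.71)^7 ≈ -2.23 * -0.091 ≈ 0.2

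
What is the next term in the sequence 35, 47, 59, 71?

Differences: 47 - 35 = 12
This is an arithmetic sequence with common difference d = 12.
Next term = 71 + 12 = 83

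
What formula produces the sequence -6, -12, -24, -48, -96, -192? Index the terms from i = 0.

Check ratios: -12 / -6 = 2.0
Common ratio r = 2.
First term a = -6.
Formula: S_i = -6 * 2^i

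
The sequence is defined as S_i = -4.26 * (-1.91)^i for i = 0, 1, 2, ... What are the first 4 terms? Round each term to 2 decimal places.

This is a geometric sequence.
i=0: S_0 = -4.26 * (-1.91)^0 = -4.26
i=1: S_1 = -4.26 * (-1.91)^1 ≈ 8.14
i=2: S_2 = -4.26 * (-1.91)^2 ≈ -15.54
i=3: S_3 = -4.26 * (-1.91)^3 ≈ 29.68
The first 4 terms are: [-4.26, 8.14, -15.54, 29.68]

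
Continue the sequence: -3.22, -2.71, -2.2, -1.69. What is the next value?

Differences: -2.71 - -3.22 = 0.51
This is an arithmetic sequence with common difference d = 0.51.
Next term = -1.69 + 0.51 = -1.18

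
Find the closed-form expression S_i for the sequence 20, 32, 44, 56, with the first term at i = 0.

Check differences: 32 - 20 = 12
44 - 32 = 12
Common difference d = 12.
First term a = 20.
Formula: S_i = 20 + 12*i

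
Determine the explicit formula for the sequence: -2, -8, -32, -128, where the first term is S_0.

Check ratios: -8 / -2 = 4.0
Common ratio r = 4.
First term a = -2.
Formula: S_i = -2 * 4^i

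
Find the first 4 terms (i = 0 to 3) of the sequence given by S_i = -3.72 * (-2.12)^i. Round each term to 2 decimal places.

This is a geometric sequence.
i=0: S_0 = -3.72 * (-2.12)^0 = -3.72
i=1: S_1 = -3.72 * (-2.12)^1 ≈ 7.89
i=2: S_2 = -3.72 * (-2.12)^2 ≈ -16.72
i=3: S_3 = -3.72 * (-2.12)^3 ≈ 35.44
The first 4 terms are: [-3.72, 7.89, -16.72, 35.44]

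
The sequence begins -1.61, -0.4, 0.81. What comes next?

Differences: -0.4 - -1.61 = 1.21
This is an arithmetic sequence with common difference d = 1.21.
Next term = 0.81 + 1.21 = 2.02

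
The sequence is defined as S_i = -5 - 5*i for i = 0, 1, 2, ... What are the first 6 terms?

This is an arithmetic sequence.
i=0: S_0 = -5 + -5*0 = -5
i=1: S_1 = -5 + -5*1 = -10
i=2: S_2 = -5 + -5*2 = -15
i=3: S_3 = -5 + -5*3 = -20
i=4: S_4 = -5 + -5*4 = -25
i=5: S_5 = -5 + -5*5 = -30
The first 6 terms are: [-5, -10, -15, -20, -25, -30]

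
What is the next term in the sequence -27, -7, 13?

Differences: -7 - -27 = 20
This is an arithmetic sequence with common difference d = 20.
Next term = 13 + 20 = 33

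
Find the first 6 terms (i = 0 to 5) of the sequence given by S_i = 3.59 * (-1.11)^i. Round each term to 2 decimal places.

This is a geometric sequence.
i=0: S_0 = 3.59 * (-1.11)^0 = 3.59
i=1: S_1 = 3.59 * (-1.11)^1 ≈ -3.98
i=2: S_2 = 3.59 * (-1.11)^2 ≈ 4.42
i=3: S_3 = 3.59 * (-1.11)^3 ≈ -4.91
i=4: S_4 = 3.59 * (-1.11)^4 ≈ 5.45
i=5: S_5 = 3.59 * (-1.11)^5 ≈ -6.05
The first 6 terms are: [3.59, -3.98, 4.42, -4.91, 5.45, -6.05]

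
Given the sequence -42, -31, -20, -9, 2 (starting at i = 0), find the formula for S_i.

Check differences: -31 - -42 = 11
-20 - -31 = 11
Common difference d = 11.
First term a = -42.
Formula: S_i = -42 + 11*i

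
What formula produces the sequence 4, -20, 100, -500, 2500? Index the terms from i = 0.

Check ratios: -20 / 4 = -5.0
Common ratio r = -5.
First term a = 4.
Formula: S_i = 4 * (-5)^i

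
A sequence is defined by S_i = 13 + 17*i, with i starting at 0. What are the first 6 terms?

This is an arithmetic sequence.
i=0: S_0 = 13 + 17*0 = 13
i=1: S_1 = 13 + 17*1 = 30
i=2: S_2 = 13 + 17*2 = 47
i=3: S_3 = 13 + 17*3 = 64
i=4: S_4 = 13 + 17*4 = 81
i=5: S_5 = 13 + 17*5 = 98
The first 6 terms are: [13, 30, 47, 64, 81, 98]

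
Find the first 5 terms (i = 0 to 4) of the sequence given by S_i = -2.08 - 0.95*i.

This is an arithmetic sequence.
i=0: S_0 = -2.08 + -0.95*0 = -2.08
i=1: S_1 = -2.08 + -0.95*1 = -3.03
i=2: S_2 = -2.08 + -0.95*2 = -3.98
i=3: S_3 = -2.08 + -0.95*3 = -4.93
i=4: S_4 = -2.08 + -0.95*4 = -5.88
The first 5 terms are: [-2.08, -3.03, -3.98, -4.93, -5.88]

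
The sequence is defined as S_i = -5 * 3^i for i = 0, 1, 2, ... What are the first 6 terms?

This is a geometric sequence.
i=0: S_0 = -5 * 3^0 = -5
i=1: S_1 = -5 * 3^1 = -15
i=2: S_2 = -5 * 3^2 = -45
i=3: S_3 = -5 * 3^3 = -135
i=4: S_4 = -5 * 3^4 = -405
i=5: S_5 = -5 * 3^5 = -1215
The first 6 terms are: [-5, -15, -45, -135, -405, -1215]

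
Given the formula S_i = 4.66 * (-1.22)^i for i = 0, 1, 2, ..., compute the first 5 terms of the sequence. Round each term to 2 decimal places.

This is a geometric sequence.
i=0: S_0 = 4.66 * (-1.22)^0 = 4.66
i=1: S_1 = 4.66 * (-1.22)^1 ≈ -5.69
i=2: S_2 = 4.66 * (-1.22)^2 ≈ 6.94
i=3: S_3 = 4.66 * (-1.22)^3 ≈ -8.46
i=4: S_4 = 4.66 * (-1.22)^4 ≈ 10.32
The first 5 terms are: [4.66, -5.69, 6.94, -8.46, 10.32]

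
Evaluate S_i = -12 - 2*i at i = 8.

S_8 = -12 + -2*8 = -12 + -16 = -28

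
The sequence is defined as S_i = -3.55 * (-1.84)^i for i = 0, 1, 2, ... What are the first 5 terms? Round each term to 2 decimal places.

This is a geometric sequence.
i=0: S_0 = -3.55 * (-1.84)^0 = -3.55
i=1: S_1 = -3.55 * (-1.84)^1 ≈ 6.53
i=2: S_2 = -3.55 * (-1.84)^2 ≈ -12.02
i=3: S_3 = -3.55 * (-1.84)^3 ≈ 22.11
i=4: S_4 = -3.55 * (-1.84)^4 ≈ -40.69
The first 5 terms are: [-3.55, 6.53, -12.02, 22.11, -40.69]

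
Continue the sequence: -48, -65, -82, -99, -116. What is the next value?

Differences: -65 - -48 = -17
This is an arithmetic sequence with common difference d = -17.
Next term = -116 + -17 = -133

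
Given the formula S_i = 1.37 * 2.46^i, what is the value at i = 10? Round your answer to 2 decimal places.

S_10 = 1.37 * 2.46^10 ≈ 1.37 * 8116.1688 ≈ 11119.15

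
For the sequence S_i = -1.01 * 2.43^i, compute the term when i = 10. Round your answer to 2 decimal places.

S_10 = -1.01 * 2.43^10 ≈ -1.01 * 7178.9799 ≈ -7250.77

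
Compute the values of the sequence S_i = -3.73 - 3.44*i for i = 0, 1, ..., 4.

This is an arithmetic sequence.
i=0: S_0 = -3.73 + -3.44*0 = -3.73
i=1: S_1 = -3.73 + -3.44*1 = -7.17
i=2: S_2 = -3.73 + -3.44*2 = -10.61
i=3: S_3 = -3.73 + -3.44*3 = -14.05
i=4: S_4 = -3.73 + -3.44*4 = -17.49
The first 5 terms are: [-3.73, -7.17, -10.61, -14.05, -17.49]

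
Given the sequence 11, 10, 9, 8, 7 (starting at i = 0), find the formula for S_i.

Check differences: 10 - 11 = -1
9 - 10 = -1
Common difference d = -1.
First term a = 11.
Formula: S_i = 11 - 1*i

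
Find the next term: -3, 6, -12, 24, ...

Ratios: 6 / -3 = -2.0
This is a geometric sequence with common ratio r = -2.
Next term = 24 * -2 = -48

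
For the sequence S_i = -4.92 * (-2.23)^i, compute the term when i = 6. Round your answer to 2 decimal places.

S_6 = -4.92 * (-2.23)^6 ≈ -4.92 * 122.9785 ≈ -605.05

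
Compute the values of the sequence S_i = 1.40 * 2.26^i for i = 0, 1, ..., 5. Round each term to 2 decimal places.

This is a geometric sequence.
i=0: S_0 = 1.4 * 2.26^0 = 1.4
i=1: S_1 = 1.4 * 2.26^1 ≈ 3.16
i=2: S_2 = 1.4 * 2.26^2 ≈ 7.15
i=3: S_3 = 1.4 * 2.26^3 ≈ 16.16
i=4: S_4 = 1.4 * 2.26^4 ≈ 36.52
i=5: S_5 = 1.4 * 2.26^5 ≈ 82.54
The first 6 terms are: [1.4, 3.16, 7.15, 16.16, 36.52, 82.54]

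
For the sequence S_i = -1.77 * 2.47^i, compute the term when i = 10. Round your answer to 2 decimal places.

S_10 = -1.77 * 2.47^10 ≈ -1.77 * 8452.1955 ≈ -14960.39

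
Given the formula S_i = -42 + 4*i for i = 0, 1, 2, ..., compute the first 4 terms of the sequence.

This is an arithmetic sequence.
i=0: S_0 = -42 + 4*0 = -42
i=1: S_1 = -42 + 4*1 = -38
i=2: S_2 = -42 + 4*2 = -34
i=3: S_3 = -42 + 4*3 = -30
The first 4 terms are: [-42, -38, -34, -30]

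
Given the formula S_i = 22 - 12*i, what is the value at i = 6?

S_6 = 22 + -12*6 = 22 + -72 = -50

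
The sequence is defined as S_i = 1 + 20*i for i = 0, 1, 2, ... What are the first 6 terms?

This is an arithmetic sequence.
i=0: S_0 = 1 + 20*0 = 1
i=1: S_1 = 1 + 20*1 = 21
i=2: S_2 = 1 + 20*2 = 41
i=3: S_3 = 1 + 20*3 = 61
i=4: S_4 = 1 + 20*4 = 81
i=5: S_5 = 1 + 20*5 = 101
The first 6 terms are: [1, 21, 41, 61, 81, 101]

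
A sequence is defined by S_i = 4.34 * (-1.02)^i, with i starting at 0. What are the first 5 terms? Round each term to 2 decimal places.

This is a geometric sequence.
i=0: S_0 = 4.34 * (-1.02)^0 = 4.34
i=1: S_1 = 4.34 * (-1.02)^1 ≈ -4.43
i=2: S_2 = 4.34 * (-1.02)^2 ≈ 4.52
i=3: S_3 = 4.34 * (-1.02)^3 ≈ -4.61
i=4: S_4 = 4.34 * (-1.02)^4 ≈ 4.7
The first 5 terms are: [4.34, -4.43, 4.52, -4.61, 4.7]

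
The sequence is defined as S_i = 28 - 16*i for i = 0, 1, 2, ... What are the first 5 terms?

This is an arithmetic sequence.
i=0: S_0 = 28 + -16*0 = 28
i=1: S_1 = 28 + -16*1 = 12
i=2: S_2 = 28 + -16*2 = -4
i=3: S_3 = 28 + -16*3 = -20
i=4: S_4 = 28 + -16*4 = -36
The first 5 terms are: [28, 12, -4, -20, -36]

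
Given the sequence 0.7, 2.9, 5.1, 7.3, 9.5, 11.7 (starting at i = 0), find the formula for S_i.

Check differences: 2.9 - 0.7 = 2.2
5.1 - 2.9 = 2.2
Common difference d = 2.2.
First term a = 0.7.
Formula: S_i = 0.70 + 2.20*i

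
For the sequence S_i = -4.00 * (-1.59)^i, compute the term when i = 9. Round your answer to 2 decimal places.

S_9 = -4.0 * (-1.59)^9 ≈ -4.0 * -64.9492 ≈ 259.8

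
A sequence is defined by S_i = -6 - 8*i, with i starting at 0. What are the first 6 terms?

This is an arithmetic sequence.
i=0: S_0 = -6 + -8*0 = -6
i=1: S_1 = -6 + -8*1 = -14
i=2: S_2 = -6 + -8*2 = -22
i=3: S_3 = -6 + -8*3 = -30
i=4: S_4 = -6 + -8*4 = -38
i=5: S_5 = -6 + -8*5 = -46
The first 6 terms are: [-6, -14, -22, -30, -38, -46]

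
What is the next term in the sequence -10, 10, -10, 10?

Ratios: 10 / -10 = -1.0
This is a geometric sequence with common ratio r = -1.
Next term = 10 * -1 = -10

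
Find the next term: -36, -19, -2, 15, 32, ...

Differences: -19 - -36 = 17
This is an arithmetic sequence with common difference d = 17.
Next term = 32 + 17 = 49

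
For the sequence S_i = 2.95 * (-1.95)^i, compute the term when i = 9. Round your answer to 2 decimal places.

S_9 = 2.95 * (-1.95)^9 ≈ 2.95 * -407.6726 ≈ -1202.63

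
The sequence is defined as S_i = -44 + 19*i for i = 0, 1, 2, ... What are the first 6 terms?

This is an arithmetic sequence.
i=0: S_0 = -44 + 19*0 = -44
i=1: S_1 = -44 + 19*1 = -25
i=2: S_2 = -44 + 19*2 = -6
i=3: S_3 = -44 + 19*3 = 13
i=4: S_4 = -44 + 19*4 = 32
i=5: S_5 = -44 + 19*5 = 51
The first 6 terms are: [-44, -25, -6, 13, 32, 51]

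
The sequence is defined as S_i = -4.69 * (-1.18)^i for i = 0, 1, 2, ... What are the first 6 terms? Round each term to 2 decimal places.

This is a geometric sequence.
i=0: S_0 = -4.69 * (-1.18)^0 = -4.69
i=1: S_1 = -4.69 * (-1.18)^1 ≈ 5.53
i=2: S_2 = -4.69 * (-1.18)^2 ≈ -6.53
i=3: S_3 = -4.69 * (-1.18)^3 ≈ 7.71
i=4: S_4 = -4.69 * (-1.18)^4 ≈ -9.09
i=5: S_5 = -4.69 * (-1.18)^5 ≈ 10.73
The first 6 terms are: [-4.69, 5.53, -6.53, 7.71, -9.09, 10.73]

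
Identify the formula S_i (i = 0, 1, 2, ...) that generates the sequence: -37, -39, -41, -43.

Check differences: -39 - -37 = -2
-41 - -39 = -2
Common difference d = -2.
First term a = -37.
Formula: S_i = -37 - 2*i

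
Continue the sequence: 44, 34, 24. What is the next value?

Differences: 34 - 44 = -10
This is an arithmetic sequence with common difference d = -10.
Next term = 24 + -10 = 14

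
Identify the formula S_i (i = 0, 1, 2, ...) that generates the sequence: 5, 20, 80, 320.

Check ratios: 20 / 5 = 4.0
Common ratio r = 4.
First term a = 5.
Formula: S_i = 5 * 4^i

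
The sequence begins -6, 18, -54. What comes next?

Ratios: 18 / -6 = -3.0
This is a geometric sequence with common ratio r = -3.
Next term = -54 * -3 = 162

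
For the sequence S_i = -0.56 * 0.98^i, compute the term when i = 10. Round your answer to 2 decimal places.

S_10 = -0.56 * 0.98^10 ≈ -0.56 * 0.8171 ≈ -0.46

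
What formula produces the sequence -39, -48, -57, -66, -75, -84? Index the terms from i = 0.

Check differences: -48 - -39 = -9
-57 - -48 = -9
Common difference d = -9.
First term a = -39.
Formula: S_i = -39 - 9*i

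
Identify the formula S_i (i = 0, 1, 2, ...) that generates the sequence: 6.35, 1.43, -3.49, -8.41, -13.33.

Check differences: 1.43 - 6.35 = -4.92
-3.49 - 1.43 = -4.92
Common difference d = -4.92.
First term a = 6.35.
Formula: S_i = 6.35 - 4.92*i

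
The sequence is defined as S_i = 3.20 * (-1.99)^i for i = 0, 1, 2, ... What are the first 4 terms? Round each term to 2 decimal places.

This is a geometric sequence.
i=0: S_0 = 3.2 * (-1.99)^0 = 3.2
i=1: S_1 = 3.2 * (-1.99)^1 ≈ -6.37
i=2: S_2 = 3.2 * (-1.99)^2 ≈ 12.67
i=3: S_3 = 3.2 * (-1.99)^3 ≈ -25.22
The first 4 terms are: [3.2, -6.37, 12.67, -25.22]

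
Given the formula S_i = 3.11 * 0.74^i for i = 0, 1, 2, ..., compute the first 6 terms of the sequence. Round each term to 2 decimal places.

This is a geometric sequence.
i=0: S_0 = 3.11 * 0.74^0 = 3.11
i=1: S_1 = 3.11 * 0.74^1 ≈ 2.3
i=2: S_2 = 3.11 * 0.74^2 ≈ 1.7
i=3: S_3 = 3.11 * 0.74^3 ≈ 1.26
i=4: S_4 = 3.11 * 0.74^4 ≈ 0.93
i=5: S_5 = 3.11 * 0.74^5 ≈ 0.69
The first 6 terms are: [3.11, 2.3, 1.7, 1.26, 0.93, 0.69]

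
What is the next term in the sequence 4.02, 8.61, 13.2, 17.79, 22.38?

Differences: 8.61 - 4.02 = 4.59
This is an arithmetic sequence with common difference d = 4.59.
Next term = 22.38 + 4.59 = 26.97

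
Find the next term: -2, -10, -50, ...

Ratios: -10 / -2 = 5.0
This is a geometric sequence with common ratio r = 5.
Next term = -50 * 5 = -250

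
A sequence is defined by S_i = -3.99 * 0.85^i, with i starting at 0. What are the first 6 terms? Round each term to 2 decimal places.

This is a geometric sequence.
i=0: S_0 = -3.99 * 0.85^0 = -3.99
i=1: S_1 = -3.99 * 0.85^1 ≈ -3.39
i=2: S_2 = -3.99 * 0.85^2 ≈ -2.88
i=3: S_3 = -3.99 * 0.85^3 ≈ -2.45
i=4: S_4 = -3.99 * 0.85^4 ≈ -2.08
i=5: S_5 = -3.99 * 0.85^5 ≈ -1.77
The first 6 terms are: [-3.99, -3.39, -2.88, -2.45, -2.08, -1.77]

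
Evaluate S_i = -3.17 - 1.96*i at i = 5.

S_5 = -3.17 + -1.96*5 = -3.17 + -9.8 = -12.97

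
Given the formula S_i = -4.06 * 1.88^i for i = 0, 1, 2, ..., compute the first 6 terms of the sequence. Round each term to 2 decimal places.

This is a geometric sequence.
i=0: S_0 = -4.06 * 1.88^0 = -4.06
i=1: S_1 = -4.06 * 1.88^1 ≈ -7.63
i=2: S_2 = -4.06 * 1.88^2 ≈ -14.35
i=3: S_3 = -4.06 * 1.88^3 ≈ -26.98
i=4: S_4 = -4.06 * 1.88^4 ≈ -50.72
i=5: S_5 = -4.06 * 1.88^5 ≈ -95.35
The first 6 terms are: [-4.06, -7.63, -14.35, -26.98, -50.72, -95.35]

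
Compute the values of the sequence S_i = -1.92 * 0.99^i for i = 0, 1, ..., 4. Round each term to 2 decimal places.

This is a geometric sequence.
i=0: S_0 = -1.92 * 0.99^0 = -1.92
i=1: S_1 = -1.92 * 0.99^1 ≈ -1.9
i=2: S_2 = -1.92 * 0.99^2 ≈ -1.88
i=3: S_3 = -1.92 * 0.99^3 ≈ -1.86
i=4: S_4 = -1.92 * 0.99^4 ≈ -1.84
The first 5 terms are: [-1.92, -1.9, -1.88, -1.86, -1.84]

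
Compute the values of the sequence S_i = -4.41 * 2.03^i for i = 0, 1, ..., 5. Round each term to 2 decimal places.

This is a geometric sequence.
i=0: S_0 = -4.41 * 2.03^0 = -4.41
i=1: S_1 = -4.41 * 2.03^1 ≈ -8.95
i=2: S_2 = -4.41 * 2.03^2 ≈ -18.17
i=3: S_3 = -4.41 * 2.03^3 ≈ -36.89
i=4: S_4 = -4.41 * 2.03^4 ≈ -74.89
i=5: S_5 = -4.41 * 2.03^5 ≈ -152.03
The first 6 terms are: [-4.41, -8.95, -18.17, -36.89, -74.89, -152.03]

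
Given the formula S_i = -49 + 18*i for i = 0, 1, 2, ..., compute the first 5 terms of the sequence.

This is an arithmetic sequence.
i=0: S_0 = -49 + 18*0 = -49
i=1: S_1 = -49 + 18*1 = -31
i=2: S_2 = -49 + 18*2 = -13
i=3: S_3 = -49 + 18*3 = 5
i=4: S_4 = -49 + 18*4 = 23
The first 5 terms are: [-49, -31, -13, 5, 23]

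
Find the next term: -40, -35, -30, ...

Differences: -35 - -40 = 5
This is an arithmetic sequence with common difference d = 5.
Next term = -30 + 5 = -25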